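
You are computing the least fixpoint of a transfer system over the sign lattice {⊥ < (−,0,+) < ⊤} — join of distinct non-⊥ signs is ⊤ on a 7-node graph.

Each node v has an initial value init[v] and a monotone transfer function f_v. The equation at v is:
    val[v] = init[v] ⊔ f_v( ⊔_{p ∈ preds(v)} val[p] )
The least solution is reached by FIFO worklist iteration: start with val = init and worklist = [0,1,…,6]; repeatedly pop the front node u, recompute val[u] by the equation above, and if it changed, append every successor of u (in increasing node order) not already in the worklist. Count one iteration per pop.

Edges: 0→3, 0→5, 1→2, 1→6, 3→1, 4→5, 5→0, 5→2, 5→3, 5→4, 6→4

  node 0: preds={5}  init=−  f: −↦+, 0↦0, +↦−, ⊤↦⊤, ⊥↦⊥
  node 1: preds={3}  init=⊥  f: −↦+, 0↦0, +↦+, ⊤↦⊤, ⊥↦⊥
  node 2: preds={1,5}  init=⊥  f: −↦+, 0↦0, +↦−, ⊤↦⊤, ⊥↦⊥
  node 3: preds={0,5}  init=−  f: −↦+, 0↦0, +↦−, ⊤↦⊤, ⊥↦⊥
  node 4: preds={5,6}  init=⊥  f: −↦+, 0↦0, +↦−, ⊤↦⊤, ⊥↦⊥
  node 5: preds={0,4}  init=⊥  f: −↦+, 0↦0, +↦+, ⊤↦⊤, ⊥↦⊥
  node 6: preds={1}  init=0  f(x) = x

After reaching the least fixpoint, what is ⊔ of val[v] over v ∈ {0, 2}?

⊤

Iteration log — 14 steps:
  step 1. node 0  ⊔preds=⊥  new=−  stable
  step 2. node 1  ⊔preds=−  new=+  old=⊥  +wl: 
  step 3. node 2  ⊔preds=+  new=−  old=⊥  +wl: 
  step 4. node 3  ⊔preds=−  new=⊤  old=−  +wl: 1
  step 5. node 4  ⊔preds=0  new=0  old=⊥  +wl: 
  step 6. node 5  ⊔preds=⊤  new=⊤  old=⊥  +wl: 0,2,3,4
  step 7. node 6  ⊔preds=+  new=⊤  old=0  +wl: 
  step 8. node 1  ⊔preds=⊤  new=⊤  old=+  +wl: 6
  step 9. node 0  ⊔preds=⊤  new=⊤  old=−  +wl: 5
  step 10. node 2  ⊔preds=⊤  new=⊤  old=−  +wl: 
  step 11. node 3  ⊔preds=⊤  new=⊤  stable
  step 12. node 4  ⊔preds=⊤  new=⊤  old=0  +wl: 
  step 13. node 6  ⊔preds=⊤  new=⊤  stable
  step 14. node 5  ⊔preds=⊤  new=⊤  stable

Least fixpoint reached:
  node 0: ⊤
  node 1: ⊤
  node 2: ⊤
  node 3: ⊤
  node 4: ⊤
  node 5: ⊤
  node 6: ⊤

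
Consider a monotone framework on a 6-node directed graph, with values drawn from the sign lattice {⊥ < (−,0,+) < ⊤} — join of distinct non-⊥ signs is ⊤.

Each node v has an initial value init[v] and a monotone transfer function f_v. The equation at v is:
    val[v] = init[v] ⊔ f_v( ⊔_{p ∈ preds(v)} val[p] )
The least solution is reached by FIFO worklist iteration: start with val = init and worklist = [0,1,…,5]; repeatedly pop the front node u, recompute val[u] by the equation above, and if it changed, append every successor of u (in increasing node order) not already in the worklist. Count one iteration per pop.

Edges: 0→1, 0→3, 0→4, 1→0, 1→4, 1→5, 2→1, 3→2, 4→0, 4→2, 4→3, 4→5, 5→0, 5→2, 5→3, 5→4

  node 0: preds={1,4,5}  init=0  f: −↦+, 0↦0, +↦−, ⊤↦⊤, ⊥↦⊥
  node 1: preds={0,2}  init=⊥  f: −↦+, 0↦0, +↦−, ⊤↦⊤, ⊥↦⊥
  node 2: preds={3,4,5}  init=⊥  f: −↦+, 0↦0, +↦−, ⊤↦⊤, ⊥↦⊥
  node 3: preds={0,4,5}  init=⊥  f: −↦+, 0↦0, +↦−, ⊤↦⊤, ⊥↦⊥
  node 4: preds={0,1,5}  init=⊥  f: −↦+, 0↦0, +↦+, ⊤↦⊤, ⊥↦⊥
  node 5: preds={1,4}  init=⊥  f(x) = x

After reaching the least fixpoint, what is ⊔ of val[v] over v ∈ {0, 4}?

0

Worklist (11 pops):
  #1 pop 0: in=⊥ → 0 (no change)
  #2 pop 1: in=0 → 0 (was ⊥); enqueue [0]
  #3 pop 2: in=⊥ → ⊥ (no change)
  #4 pop 3: in=0 → 0 (was ⊥); enqueue [2]
  #5 pop 4: in=0 → 0 (was ⊥); enqueue [3]
  #6 pop 5: in=0 → 0 (was ⊥); enqueue [4]
  #7 pop 0: in=0 → 0 (no change)
  #8 pop 2: in=0 → 0 (was ⊥); enqueue [1]
  #9 pop 3: in=0 → 0 (no change)
  #10 pop 4: in=0 → 0 (no change)
  #11 pop 1: in=0 → 0 (no change)

Fixpoint:
  val[0] = 0
  val[1] = 0
  val[2] = 0
  val[3] = 0
  val[4] = 0
  val[5] = 0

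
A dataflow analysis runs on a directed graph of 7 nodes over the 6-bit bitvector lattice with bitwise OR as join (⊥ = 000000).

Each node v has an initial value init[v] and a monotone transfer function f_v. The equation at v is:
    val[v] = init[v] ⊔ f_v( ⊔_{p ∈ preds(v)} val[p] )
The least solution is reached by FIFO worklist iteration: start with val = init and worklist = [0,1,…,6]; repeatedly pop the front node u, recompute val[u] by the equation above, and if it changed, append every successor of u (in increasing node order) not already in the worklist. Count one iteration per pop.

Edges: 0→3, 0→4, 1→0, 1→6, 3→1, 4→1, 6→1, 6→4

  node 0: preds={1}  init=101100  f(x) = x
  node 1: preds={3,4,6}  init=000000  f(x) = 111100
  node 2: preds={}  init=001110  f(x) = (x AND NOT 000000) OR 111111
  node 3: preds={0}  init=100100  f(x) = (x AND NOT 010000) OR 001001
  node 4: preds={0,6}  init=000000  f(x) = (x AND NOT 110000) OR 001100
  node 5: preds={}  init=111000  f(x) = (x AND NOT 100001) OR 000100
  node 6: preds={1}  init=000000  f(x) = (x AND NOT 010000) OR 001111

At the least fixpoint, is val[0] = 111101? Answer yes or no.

Iteration log — 12 steps:
  step 1. node 0  ⊔preds=000000  new=101100  stable
  step 2. node 1  ⊔preds=100100  new=111100  old=000000  +wl: 0
  step 3. node 2  ⊔preds=000000  new=111111  old=001110  +wl: 
  step 4. node 3  ⊔preds=101100  new=101101  old=100100  +wl: 1
  step 5. node 4  ⊔preds=101100  new=001100  old=000000  +wl: 
  step 6. node 5  ⊔preds=000000  new=111100  old=111000  +wl: 
  step 7. node 6  ⊔preds=111100  new=101111  old=000000  +wl: 4
  step 8. node 0  ⊔preds=111100  new=111100  old=101100  +wl: 3
  step 9. node 1  ⊔preds=101111  new=111100  stable
  step 10. node 4  ⊔preds=111111  new=001111  old=001100  +wl: 1
  step 11. node 3  ⊔preds=111100  new=101101  stable
  step 12. node 1  ⊔preds=101111  new=111100  stable

Least fixpoint reached:
  node 0: 111100
  node 1: 111100
  node 2: 111111
  node 3: 101101
  node 4: 001111
  node 5: 111100
  node 6: 101111

no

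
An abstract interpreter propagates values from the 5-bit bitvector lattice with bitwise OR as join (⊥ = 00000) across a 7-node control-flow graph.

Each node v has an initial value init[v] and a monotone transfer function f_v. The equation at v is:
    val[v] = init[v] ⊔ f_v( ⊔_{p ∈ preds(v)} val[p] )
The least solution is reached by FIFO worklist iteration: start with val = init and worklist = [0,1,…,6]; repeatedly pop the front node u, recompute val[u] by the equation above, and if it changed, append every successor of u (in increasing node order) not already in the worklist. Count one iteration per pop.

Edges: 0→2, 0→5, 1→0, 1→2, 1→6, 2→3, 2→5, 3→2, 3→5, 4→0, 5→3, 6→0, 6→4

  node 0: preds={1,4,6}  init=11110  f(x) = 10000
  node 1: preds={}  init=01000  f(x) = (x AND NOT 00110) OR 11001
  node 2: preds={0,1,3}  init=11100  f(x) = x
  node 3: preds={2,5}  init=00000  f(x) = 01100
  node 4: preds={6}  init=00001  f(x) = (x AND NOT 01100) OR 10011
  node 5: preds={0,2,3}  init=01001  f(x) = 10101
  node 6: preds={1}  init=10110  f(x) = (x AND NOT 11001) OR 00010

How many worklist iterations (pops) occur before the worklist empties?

Worklist (10 pops):
  #1 pop 0: in=11111 → 11110 (no change)
  #2 pop 1: in=00000 → 11001 (was 01000); enqueue [0]
  #3 pop 2: in=11111 → 11111 (was 11100); enqueue []
  #4 pop 3: in=11111 → 01100 (was 00000); enqueue [2]
  #5 pop 4: in=10110 → 10011 (was 00001); enqueue []
  #6 pop 5: in=11111 → 11101 (was 01001); enqueue [3]
  #7 pop 6: in=11001 → 10110 (no change)
  #8 pop 0: in=11111 → 11110 (no change)
  #9 pop 2: in=11111 → 11111 (no change)
  #10 pop 3: in=11111 → 01100 (no change)

Fixpoint:
  val[0] = 11110
  val[1] = 11001
  val[2] = 11111
  val[3] = 01100
  val[4] = 10011
  val[5] = 11101
  val[6] = 10110

10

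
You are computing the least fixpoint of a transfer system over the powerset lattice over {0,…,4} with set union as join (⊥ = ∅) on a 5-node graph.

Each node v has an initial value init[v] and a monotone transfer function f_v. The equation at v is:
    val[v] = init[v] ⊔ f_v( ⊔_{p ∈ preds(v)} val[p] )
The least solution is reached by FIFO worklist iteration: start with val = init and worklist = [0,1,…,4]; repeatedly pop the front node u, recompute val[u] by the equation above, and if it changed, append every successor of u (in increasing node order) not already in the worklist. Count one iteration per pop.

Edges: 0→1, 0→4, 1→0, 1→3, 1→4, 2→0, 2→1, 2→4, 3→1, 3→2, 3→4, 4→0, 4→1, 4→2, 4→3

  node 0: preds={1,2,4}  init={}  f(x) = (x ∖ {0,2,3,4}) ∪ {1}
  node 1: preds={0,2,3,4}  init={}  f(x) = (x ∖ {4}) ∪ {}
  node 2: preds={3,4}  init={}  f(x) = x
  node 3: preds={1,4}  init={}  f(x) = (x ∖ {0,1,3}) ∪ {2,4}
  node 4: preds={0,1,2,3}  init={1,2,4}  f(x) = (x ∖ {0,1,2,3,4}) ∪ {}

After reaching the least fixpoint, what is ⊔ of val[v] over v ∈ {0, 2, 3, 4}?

Worklist (8 pops):
  #1 pop 0: in={1,2,4} → {1} (was {}); enqueue []
  #2 pop 1: in={1,2,4} → {1,2} (was {}); enqueue [0]
  #3 pop 2: in={1,2,4} → {1,2,4} (was {}); enqueue [1]
  #4 pop 3: in={1,2,4} → {2,4} (was {}); enqueue [2]
  #5 pop 4: in={1,2,4} → {1,2,4} (no change)
  #6 pop 0: in={1,2,4} → {1} (no change)
  #7 pop 1: in={1,2,4} → {1,2} (no change)
  #8 pop 2: in={1,2,4} → {1,2,4} (no change)

Fixpoint:
  val[0] = {1}
  val[1] = {1,2}
  val[2] = {1,2,4}
  val[3] = {2,4}
  val[4] = {1,2,4}

{1,2,4}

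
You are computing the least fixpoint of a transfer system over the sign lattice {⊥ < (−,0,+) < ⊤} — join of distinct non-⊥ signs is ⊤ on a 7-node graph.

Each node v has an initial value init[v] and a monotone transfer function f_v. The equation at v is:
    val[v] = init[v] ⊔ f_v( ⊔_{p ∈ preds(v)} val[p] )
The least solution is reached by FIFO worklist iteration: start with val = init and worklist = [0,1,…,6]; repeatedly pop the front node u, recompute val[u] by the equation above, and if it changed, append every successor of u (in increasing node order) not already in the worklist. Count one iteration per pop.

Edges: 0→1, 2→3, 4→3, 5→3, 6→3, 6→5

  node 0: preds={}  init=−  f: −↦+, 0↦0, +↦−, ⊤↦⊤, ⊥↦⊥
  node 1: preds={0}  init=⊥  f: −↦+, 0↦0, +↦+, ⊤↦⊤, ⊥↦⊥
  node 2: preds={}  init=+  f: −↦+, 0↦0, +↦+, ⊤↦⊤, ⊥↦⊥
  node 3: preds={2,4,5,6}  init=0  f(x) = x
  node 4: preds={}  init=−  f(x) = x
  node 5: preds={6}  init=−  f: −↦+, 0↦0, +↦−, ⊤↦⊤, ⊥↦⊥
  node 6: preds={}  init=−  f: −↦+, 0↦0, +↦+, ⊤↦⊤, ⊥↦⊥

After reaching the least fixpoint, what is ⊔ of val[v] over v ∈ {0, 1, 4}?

⊤

Iteration log — 8 steps:
  step 1. node 0  ⊔preds=⊥  new=−  stable
  step 2. node 1  ⊔preds=−  new=+  old=⊥  +wl: 
  step 3. node 2  ⊔preds=⊥  new=+  stable
  step 4. node 3  ⊔preds=⊤  new=⊤  old=0  +wl: 
  step 5. node 4  ⊔preds=⊥  new=−  stable
  step 6. node 5  ⊔preds=−  new=⊤  old=−  +wl: 3
  step 7. node 6  ⊔preds=⊥  new=−  stable
  step 8. node 3  ⊔preds=⊤  new=⊤  stable

Least fixpoint reached:
  node 0: −
  node 1: +
  node 2: +
  node 3: ⊤
  node 4: −
  node 5: ⊤
  node 6: −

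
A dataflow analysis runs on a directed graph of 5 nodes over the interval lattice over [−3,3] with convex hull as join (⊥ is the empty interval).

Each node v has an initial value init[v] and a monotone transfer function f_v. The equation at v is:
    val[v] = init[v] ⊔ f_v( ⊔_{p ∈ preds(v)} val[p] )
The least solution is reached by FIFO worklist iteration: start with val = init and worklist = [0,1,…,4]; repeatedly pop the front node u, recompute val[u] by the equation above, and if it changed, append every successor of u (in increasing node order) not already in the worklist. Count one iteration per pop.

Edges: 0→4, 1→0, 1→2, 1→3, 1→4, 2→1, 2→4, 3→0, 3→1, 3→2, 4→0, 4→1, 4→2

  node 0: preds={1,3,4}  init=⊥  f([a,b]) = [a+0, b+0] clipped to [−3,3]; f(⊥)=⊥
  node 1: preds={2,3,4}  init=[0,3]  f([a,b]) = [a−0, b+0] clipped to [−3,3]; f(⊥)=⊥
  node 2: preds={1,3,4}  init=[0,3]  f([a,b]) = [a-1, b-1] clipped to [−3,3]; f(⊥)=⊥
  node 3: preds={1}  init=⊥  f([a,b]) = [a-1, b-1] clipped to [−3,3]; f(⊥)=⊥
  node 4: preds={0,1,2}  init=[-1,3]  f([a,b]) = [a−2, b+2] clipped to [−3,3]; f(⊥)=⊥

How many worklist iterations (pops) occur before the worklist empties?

14

Worklist (14 pops):
  #1 pop 0: in=[-1,3] → [-1,3] (was ⊥); enqueue []
  #2 pop 1: in=[-1,3] → [-1,3] (was [0,3]); enqueue [0]
  #3 pop 2: in=[-1,3] → [-2,3] (was [0,3]); enqueue [1]
  #4 pop 3: in=[-1,3] → [-2,2] (was ⊥); enqueue [2]
  #5 pop 4: in=[-2,3] → [-3,3] (was [-1,3]); enqueue []
  #6 pop 0: in=[-3,3] → [-3,3] (was [-1,3]); enqueue [4]
  #7 pop 1: in=[-3,3] → [-3,3] (was [-1,3]); enqueue [0,3]
  #8 pop 2: in=[-3,3] → [-3,3] (was [-2,3]); enqueue [1]
  #9 pop 4: in=[-3,3] → [-3,3] (no change)
  #10 pop 0: in=[-3,3] → [-3,3] (no change)
  #11 pop 3: in=[-3,3] → [-3,2] (was [-2,2]); enqueue [0,2]
  #12 pop 1: in=[-3,3] → [-3,3] (no change)
  #13 pop 0: in=[-3,3] → [-3,3] (no change)
  #14 pop 2: in=[-3,3] → [-3,3] (no change)

Fixpoint:
  val[0] = [-3,3]
  val[1] = [-3,3]
  val[2] = [-3,3]
  val[3] = [-3,2]
  val[4] = [-3,3]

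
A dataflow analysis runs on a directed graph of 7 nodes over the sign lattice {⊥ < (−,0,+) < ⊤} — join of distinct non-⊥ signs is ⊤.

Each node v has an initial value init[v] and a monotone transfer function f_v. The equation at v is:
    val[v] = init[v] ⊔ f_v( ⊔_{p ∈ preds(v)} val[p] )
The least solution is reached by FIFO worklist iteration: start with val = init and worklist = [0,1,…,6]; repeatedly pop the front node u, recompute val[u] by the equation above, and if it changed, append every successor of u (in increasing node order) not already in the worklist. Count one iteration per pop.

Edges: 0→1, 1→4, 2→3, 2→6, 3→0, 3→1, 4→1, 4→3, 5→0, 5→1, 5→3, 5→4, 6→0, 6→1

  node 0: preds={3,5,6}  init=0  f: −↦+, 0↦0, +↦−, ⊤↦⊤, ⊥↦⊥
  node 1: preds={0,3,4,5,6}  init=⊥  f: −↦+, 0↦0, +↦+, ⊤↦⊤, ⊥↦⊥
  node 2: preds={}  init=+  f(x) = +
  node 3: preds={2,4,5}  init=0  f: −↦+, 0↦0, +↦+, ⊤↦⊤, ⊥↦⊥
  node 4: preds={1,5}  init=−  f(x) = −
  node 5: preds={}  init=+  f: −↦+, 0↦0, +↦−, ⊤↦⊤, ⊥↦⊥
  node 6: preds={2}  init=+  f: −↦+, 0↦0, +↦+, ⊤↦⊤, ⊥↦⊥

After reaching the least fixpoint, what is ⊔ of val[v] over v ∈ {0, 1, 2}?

Iteration log — 9 steps:
  step 1. node 0  ⊔preds=⊤  new=⊤  old=0  +wl: 
  step 2. node 1  ⊔preds=⊤  new=⊤  old=⊥  +wl: 
  step 3. node 2  ⊔preds=⊥  new=+  stable
  step 4. node 3  ⊔preds=⊤  new=⊤  old=0  +wl: 0,1
  step 5. node 4  ⊔preds=⊤  new=−  stable
  step 6. node 5  ⊔preds=⊥  new=+  stable
  step 7. node 6  ⊔preds=+  new=+  stable
  step 8. node 0  ⊔preds=⊤  new=⊤  stable
  step 9. node 1  ⊔preds=⊤  new=⊤  stable

Least fixpoint reached:
  node 0: ⊤
  node 1: ⊤
  node 2: +
  node 3: ⊤
  node 4: −
  node 5: +
  node 6: +

⊤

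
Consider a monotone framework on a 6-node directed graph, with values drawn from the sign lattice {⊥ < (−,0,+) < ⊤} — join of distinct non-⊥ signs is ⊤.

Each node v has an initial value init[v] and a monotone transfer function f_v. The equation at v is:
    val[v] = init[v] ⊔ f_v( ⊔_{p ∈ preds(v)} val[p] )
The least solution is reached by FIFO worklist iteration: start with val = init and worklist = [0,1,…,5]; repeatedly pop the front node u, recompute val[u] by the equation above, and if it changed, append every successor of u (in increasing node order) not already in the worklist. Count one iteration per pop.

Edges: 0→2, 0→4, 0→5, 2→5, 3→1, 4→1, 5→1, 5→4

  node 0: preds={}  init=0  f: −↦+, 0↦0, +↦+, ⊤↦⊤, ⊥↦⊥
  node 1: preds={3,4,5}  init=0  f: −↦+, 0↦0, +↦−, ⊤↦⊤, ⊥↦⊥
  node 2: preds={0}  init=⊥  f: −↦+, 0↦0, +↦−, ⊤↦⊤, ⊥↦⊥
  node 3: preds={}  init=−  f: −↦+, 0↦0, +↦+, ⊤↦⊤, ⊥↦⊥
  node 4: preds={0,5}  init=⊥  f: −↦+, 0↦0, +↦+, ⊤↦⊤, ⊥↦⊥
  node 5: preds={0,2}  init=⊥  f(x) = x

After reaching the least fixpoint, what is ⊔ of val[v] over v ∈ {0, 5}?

0

Trace (8 dequeues):
  [1] u=0 | in ⊥ | out 0 | ==
  [2] u=1 | in − | out ⊤ | prev 0 | push {}
  [3] u=2 | in 0 | out 0 | prev ⊥ | push {}
  [4] u=3 | in ⊥ | out − | ==
  [5] u=4 | in 0 | out 0 | prev ⊥ | push {1}
  [6] u=5 | in 0 | out 0 | prev ⊥ | push {4}
  [7] u=1 | in ⊤ | out ⊤ | ==
  [8] u=4 | in 0 | out 0 | ==

Converged values:
  [0] 0
  [1] ⊤
  [2] 0
  [3] −
  [4] 0
  [5] 0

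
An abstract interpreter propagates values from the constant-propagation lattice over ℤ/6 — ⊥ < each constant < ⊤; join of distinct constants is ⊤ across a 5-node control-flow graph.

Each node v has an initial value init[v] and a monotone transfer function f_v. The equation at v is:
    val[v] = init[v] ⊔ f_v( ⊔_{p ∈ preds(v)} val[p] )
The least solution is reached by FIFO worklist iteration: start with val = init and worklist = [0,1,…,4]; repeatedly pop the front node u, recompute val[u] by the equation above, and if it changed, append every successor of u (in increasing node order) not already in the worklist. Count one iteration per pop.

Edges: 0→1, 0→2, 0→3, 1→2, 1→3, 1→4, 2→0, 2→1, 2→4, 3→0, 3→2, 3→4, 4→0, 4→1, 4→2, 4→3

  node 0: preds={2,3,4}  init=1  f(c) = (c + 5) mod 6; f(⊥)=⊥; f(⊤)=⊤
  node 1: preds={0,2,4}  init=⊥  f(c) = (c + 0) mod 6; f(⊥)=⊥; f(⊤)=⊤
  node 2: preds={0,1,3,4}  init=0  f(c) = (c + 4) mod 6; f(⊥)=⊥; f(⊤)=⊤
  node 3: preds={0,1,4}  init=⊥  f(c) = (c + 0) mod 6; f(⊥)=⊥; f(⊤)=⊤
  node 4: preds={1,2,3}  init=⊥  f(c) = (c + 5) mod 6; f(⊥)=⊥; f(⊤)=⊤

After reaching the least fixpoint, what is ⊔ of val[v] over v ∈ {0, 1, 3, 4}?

Worklist (9 pops):
  #1 pop 0: in=0 → ⊤ (was 1); enqueue []
  #2 pop 1: in=⊤ → ⊤ (was ⊥); enqueue []
  #3 pop 2: in=⊤ → ⊤ (was 0); enqueue [0,1]
  #4 pop 3: in=⊤ → ⊤ (was ⊥); enqueue [2]
  #5 pop 4: in=⊤ → ⊤ (was ⊥); enqueue [3]
  #6 pop 0: in=⊤ → ⊤ (no change)
  #7 pop 1: in=⊤ → ⊤ (no change)
  #8 pop 2: in=⊤ → ⊤ (no change)
  #9 pop 3: in=⊤ → ⊤ (no change)

Fixpoint:
  val[0] = ⊤
  val[1] = ⊤
  val[2] = ⊤
  val[3] = ⊤
  val[4] = ⊤

⊤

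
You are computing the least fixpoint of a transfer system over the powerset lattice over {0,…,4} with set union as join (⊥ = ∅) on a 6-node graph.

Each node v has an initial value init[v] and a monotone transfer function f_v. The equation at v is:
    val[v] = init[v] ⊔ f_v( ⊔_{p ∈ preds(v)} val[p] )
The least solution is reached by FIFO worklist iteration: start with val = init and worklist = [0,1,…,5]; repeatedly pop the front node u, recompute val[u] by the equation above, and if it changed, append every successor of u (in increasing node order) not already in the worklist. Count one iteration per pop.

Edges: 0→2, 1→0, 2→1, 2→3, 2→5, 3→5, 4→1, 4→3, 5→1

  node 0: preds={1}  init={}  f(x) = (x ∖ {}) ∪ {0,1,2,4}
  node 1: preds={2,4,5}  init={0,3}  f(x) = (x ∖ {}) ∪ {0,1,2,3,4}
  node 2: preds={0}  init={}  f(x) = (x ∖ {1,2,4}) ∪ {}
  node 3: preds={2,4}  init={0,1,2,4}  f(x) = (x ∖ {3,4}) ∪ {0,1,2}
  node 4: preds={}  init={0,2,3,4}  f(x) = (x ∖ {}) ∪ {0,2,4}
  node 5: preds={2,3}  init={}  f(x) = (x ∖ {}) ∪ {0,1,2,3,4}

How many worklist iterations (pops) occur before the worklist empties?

8

Iteration log — 8 steps:
  step 1. node 0  ⊔preds={0,3}  new={0,1,2,3,4}  old={}  +wl: 
  step 2. node 1  ⊔preds={0,2,3,4}  new={0,1,2,3,4}  old={0,3}  +wl: 0
  step 3. node 2  ⊔preds={0,1,2,3,4}  new={0,3}  old={}  +wl: 1
  step 4. node 3  ⊔preds={0,2,3,4}  new={0,1,2,4}  stable
  step 5. node 4  ⊔preds={}  new={0,2,3,4}  stable
  step 6. node 5  ⊔preds={0,1,2,3,4}  new={0,1,2,3,4}  old={}  +wl: 
  step 7. node 0  ⊔preds={0,1,2,3,4}  new={0,1,2,3,4}  stable
  step 8. node 1  ⊔preds={0,1,2,3,4}  new={0,1,2,3,4}  stable

Least fixpoint reached:
  node 0: {0,1,2,3,4}
  node 1: {0,1,2,3,4}
  node 2: {0,3}
  node 3: {0,1,2,4}
  node 4: {0,2,3,4}
  node 5: {0,1,2,3,4}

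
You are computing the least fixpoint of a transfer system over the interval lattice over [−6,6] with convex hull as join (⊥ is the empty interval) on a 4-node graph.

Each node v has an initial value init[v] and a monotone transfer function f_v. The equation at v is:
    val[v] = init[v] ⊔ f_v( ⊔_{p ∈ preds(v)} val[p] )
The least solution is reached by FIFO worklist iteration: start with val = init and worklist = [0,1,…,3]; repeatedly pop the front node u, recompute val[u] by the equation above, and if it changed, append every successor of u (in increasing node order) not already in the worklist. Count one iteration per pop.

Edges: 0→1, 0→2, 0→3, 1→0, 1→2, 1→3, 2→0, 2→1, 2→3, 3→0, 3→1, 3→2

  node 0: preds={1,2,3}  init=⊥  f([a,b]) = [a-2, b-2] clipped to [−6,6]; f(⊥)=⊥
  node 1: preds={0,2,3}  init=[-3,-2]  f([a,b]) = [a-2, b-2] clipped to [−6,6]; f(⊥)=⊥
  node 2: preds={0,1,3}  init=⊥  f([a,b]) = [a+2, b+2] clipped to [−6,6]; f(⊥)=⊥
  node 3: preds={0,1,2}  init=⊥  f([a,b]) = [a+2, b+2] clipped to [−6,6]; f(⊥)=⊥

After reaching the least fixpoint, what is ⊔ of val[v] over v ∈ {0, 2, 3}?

[-6,6]

Iteration log — 14 steps:
  step 1. node 0  ⊔preds=[-3,-2]  new=[-5,-4]  old=⊥  +wl: 
  step 2. node 1  ⊔preds=[-5,-4]  new=[-6,-2]  old=[-3,-2]  +wl: 0
  step 3. node 2  ⊔preds=[-6,-2]  new=[-4,0]  old=⊥  +wl: 1
  step 4. node 3  ⊔preds=[-6,0]  new=[-4,2]  old=⊥  +wl: 2
  step 5. node 0  ⊔preds=[-6,2]  new=[-6,0]  old=[-5,-4]  +wl: 3
  step 6. node 1  ⊔preds=[-6,2]  new=[-6,0]  old=[-6,-2]  +wl: 0
  step 7. node 2  ⊔preds=[-6,2]  new=[-4,4]  old=[-4,0]  +wl: 1
  step 8. node 3  ⊔preds=[-6,4]  new=[-4,6]  old=[-4,2]  +wl: 2
  step 9. node 0  ⊔preds=[-6,6]  new=[-6,4]  old=[-6,0]  +wl: 3
  step 10. node 1  ⊔preds=[-6,6]  new=[-6,4]  old=[-6,0]  +wl: 0
  step 11. node 2  ⊔preds=[-6,6]  new=[-4,6]  old=[-4,4]  +wl: 1
  step 12. node 3  ⊔preds=[-6,6]  new=[-4,6]  stable
  step 13. node 0  ⊔preds=[-6,6]  new=[-6,4]  stable
  step 14. node 1  ⊔preds=[-6,6]  new=[-6,4]  stable

Least fixpoint reached:
  node 0: [-6,4]
  node 1: [-6,4]
  node 2: [-4,6]
  node 3: [-4,6]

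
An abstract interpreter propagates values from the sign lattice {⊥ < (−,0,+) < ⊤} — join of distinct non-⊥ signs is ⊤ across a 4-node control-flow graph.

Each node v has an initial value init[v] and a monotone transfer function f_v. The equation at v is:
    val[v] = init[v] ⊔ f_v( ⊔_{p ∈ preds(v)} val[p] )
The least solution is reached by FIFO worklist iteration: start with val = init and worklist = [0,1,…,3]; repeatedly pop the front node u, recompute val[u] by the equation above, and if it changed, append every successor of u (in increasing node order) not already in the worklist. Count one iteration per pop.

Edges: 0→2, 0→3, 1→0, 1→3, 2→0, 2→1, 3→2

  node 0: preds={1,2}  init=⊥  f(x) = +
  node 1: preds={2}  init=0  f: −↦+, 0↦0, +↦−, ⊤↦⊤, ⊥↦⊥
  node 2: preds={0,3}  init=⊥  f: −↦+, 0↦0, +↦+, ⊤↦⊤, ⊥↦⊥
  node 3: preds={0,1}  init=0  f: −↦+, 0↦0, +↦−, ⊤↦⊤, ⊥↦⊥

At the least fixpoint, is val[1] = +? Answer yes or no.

no

Trace (9 dequeues):
  [1] u=0 | in 0 | out + | prev ⊥ | push {}
  [2] u=1 | in ⊥ | out 0 | ==
  [3] u=2 | in ⊤ | out ⊤ | prev ⊥ | push {0,1}
  [4] u=3 | in ⊤ | out ⊤ | prev 0 | push {2}
  [5] u=0 | in ⊤ | out + | ==
  [6] u=1 | in ⊤ | out ⊤ | prev 0 | push {0,3}
  [7] u=2 | in ⊤ | out ⊤ | ==
  [8] u=0 | in ⊤ | out + | ==
  [9] u=3 | in ⊤ | out ⊤ | ==

Converged values:
  [0] +
  [1] ⊤
  [2] ⊤
  [3] ⊤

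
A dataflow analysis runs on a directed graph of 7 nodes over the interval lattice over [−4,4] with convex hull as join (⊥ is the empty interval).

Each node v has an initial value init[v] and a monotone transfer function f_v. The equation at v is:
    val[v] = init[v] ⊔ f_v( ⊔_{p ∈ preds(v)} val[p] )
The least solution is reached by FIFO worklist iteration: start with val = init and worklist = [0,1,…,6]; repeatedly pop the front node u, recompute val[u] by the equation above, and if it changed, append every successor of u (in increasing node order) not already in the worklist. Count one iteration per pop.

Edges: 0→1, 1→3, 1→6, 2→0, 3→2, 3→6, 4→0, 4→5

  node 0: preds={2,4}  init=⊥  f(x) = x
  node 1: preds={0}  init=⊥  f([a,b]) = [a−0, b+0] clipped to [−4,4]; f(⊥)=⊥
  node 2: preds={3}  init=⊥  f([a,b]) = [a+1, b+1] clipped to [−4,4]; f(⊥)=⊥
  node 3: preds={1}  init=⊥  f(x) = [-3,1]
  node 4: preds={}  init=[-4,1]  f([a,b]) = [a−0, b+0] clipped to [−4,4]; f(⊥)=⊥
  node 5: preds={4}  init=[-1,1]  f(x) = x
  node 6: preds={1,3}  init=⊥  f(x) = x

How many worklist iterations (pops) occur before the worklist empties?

12

Worklist (12 pops):
  #1 pop 0: in=[-4,1] → [-4,1] (was ⊥); enqueue []
  #2 pop 1: in=[-4,1] → [-4,1] (was ⊥); enqueue []
  #3 pop 2: in=⊥ → ⊥ (no change)
  #4 pop 3: in=[-4,1] → [-3,1] (was ⊥); enqueue [2]
  #5 pop 4: in=⊥ → [-4,1] (no change)
  #6 pop 5: in=[-4,1] → [-4,1] (was [-1,1]); enqueue []
  #7 pop 6: in=[-4,1] → [-4,1] (was ⊥); enqueue []
  #8 pop 2: in=[-3,1] → [-2,2] (was ⊥); enqueue [0]
  #9 pop 0: in=[-4,2] → [-4,2] (was [-4,1]); enqueue [1]
  #10 pop 1: in=[-4,2] → [-4,2] (was [-4,1]); enqueue [3,6]
  #11 pop 3: in=[-4,2] → [-3,1] (no change)
  #12 pop 6: in=[-4,2] → [-4,2] (was [-4,1]); enqueue []

Fixpoint:
  val[0] = [-4,2]
  val[1] = [-4,2]
  val[2] = [-2,2]
  val[3] = [-3,1]
  val[4] = [-4,1]
  val[5] = [-4,1]
  val[6] = [-4,2]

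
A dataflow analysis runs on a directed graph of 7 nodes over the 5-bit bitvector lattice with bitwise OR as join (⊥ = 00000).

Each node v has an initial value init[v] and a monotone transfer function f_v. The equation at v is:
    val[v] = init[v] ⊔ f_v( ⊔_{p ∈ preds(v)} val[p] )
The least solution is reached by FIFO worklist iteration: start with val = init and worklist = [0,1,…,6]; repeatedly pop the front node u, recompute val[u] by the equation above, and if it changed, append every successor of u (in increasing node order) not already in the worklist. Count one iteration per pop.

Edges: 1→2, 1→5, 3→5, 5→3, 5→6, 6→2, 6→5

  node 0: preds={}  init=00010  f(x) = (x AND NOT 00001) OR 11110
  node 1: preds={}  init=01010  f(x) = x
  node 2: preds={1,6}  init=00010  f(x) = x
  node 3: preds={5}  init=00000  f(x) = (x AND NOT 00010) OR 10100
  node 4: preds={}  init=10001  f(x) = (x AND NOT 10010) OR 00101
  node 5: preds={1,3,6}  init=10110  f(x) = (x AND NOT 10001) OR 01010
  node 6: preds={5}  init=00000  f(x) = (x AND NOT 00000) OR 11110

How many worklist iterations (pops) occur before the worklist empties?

10

Worklist (10 pops):
  #1 pop 0: in=00000 → 11110 (was 00010); enqueue []
  #2 pop 1: in=00000 → 01010 (no change)
  #3 pop 2: in=01010 → 01010 (was 00010); enqueue []
  #4 pop 3: in=10110 → 10100 (was 00000); enqueue []
  #5 pop 4: in=00000 → 10101 (was 10001); enqueue []
  #6 pop 5: in=11110 → 11110 (was 10110); enqueue [3]
  #7 pop 6: in=11110 → 11110 (was 00000); enqueue [2,5]
  #8 pop 3: in=11110 → 11100 (was 10100); enqueue []
  #9 pop 2: in=11110 → 11110 (was 01010); enqueue []
  #10 pop 5: in=11110 → 11110 (no change)

Fixpoint:
  val[0] = 11110
  val[1] = 01010
  val[2] = 11110
  val[3] = 11100
  val[4] = 10101
  val[5] = 11110
  val[6] = 11110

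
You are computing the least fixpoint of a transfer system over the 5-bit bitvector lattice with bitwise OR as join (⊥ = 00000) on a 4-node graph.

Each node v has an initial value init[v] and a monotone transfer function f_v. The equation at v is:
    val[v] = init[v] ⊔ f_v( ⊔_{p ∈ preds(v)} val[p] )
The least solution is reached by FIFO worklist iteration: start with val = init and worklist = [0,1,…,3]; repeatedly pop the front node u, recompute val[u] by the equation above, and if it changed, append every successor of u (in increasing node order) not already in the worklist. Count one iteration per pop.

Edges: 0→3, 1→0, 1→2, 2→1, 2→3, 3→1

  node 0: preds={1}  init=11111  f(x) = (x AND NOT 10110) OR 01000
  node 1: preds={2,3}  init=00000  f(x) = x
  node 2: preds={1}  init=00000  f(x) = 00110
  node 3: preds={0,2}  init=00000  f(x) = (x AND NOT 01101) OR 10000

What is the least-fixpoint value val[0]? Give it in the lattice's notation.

Iteration log — 7 steps:
  step 1. node 0  ⊔preds=00000  new=11111  stable
  step 2. node 1  ⊔preds=00000  new=00000  stable
  step 3. node 2  ⊔preds=00000  new=00110  old=00000  +wl: 1
  step 4. node 3  ⊔preds=11111  new=10010  old=00000  +wl: 
  step 5. node 1  ⊔preds=10110  new=10110  old=00000  +wl: 0,2
  step 6. node 0  ⊔preds=10110  new=11111  stable
  step 7. node 2  ⊔preds=10110  new=00110  stable

Least fixpoint reached:
  node 0: 11111
  node 1: 10110
  node 2: 00110
  node 3: 10010

11111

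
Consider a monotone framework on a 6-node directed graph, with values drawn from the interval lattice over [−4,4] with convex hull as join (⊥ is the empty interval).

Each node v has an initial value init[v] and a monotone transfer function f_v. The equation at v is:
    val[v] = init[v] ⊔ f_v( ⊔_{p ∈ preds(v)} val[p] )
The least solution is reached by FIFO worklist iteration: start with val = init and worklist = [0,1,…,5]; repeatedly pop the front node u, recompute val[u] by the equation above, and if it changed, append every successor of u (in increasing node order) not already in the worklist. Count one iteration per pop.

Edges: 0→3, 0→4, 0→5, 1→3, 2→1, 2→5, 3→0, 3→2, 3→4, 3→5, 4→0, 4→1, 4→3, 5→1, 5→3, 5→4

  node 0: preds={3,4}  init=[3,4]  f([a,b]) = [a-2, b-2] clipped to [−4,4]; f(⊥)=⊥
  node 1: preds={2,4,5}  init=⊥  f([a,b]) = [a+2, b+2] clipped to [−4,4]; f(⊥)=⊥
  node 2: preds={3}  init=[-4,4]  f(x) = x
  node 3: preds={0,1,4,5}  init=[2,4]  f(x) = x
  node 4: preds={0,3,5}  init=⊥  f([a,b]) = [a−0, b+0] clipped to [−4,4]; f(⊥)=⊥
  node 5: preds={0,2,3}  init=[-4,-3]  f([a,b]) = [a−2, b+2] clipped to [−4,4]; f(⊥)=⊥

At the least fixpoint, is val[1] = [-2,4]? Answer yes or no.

Trace (12 dequeues):
  [1] u=0 | in [2,4] | out [0,4] | prev [3,4] | push {}
  [2] u=1 | in [-4,4] | out [-2,4] | prev ⊥ | push {}
  [3] u=2 | in [2,4] | out [-4,4] | ==
  [4] u=3 | in [-4,4] | out [-4,4] | prev [2,4] | push {0,2}
  [5] u=4 | in [-4,4] | out [-4,4] | prev ⊥ | push {1,3}
  [6] u=5 | in [-4,4] | out [-4,4] | prev [-4,-3] | push {4}
  [7] u=0 | in [-4,4] | out [-4,4] | prev [0,4] | push {5}
  [8] u=2 | in [-4,4] | out [-4,4] | ==
  [9] u=1 | in [-4,4] | out [-2,4] | ==
  [10] u=3 | in [-4,4] | out [-4,4] | ==
  [11] u=4 | in [-4,4] | out [-4,4] | ==
  [12] u=5 | in [-4,4] | out [-4,4] | ==

Converged values:
  [0] [-4,4]
  [1] [-2,4]
  [2] [-4,4]
  [3] [-4,4]
  [4] [-4,4]
  [5] [-4,4]

yes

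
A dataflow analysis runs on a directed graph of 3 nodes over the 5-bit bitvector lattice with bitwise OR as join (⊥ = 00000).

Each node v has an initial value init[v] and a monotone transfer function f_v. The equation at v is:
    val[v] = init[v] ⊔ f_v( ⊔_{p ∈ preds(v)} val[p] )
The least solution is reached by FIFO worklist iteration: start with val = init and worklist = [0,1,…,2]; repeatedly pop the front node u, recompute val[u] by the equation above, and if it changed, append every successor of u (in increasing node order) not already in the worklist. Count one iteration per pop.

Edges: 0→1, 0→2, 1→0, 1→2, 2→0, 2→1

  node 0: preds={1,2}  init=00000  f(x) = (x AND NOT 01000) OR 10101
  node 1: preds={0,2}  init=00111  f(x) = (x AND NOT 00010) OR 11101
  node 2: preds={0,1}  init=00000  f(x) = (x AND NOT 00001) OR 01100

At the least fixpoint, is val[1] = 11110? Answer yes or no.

Iteration log — 5 steps:
  step 1. node 0  ⊔preds=00111  new=10111  old=00000  +wl: 
  step 2. node 1  ⊔preds=10111  new=11111  old=00111  +wl: 0
  step 3. node 2  ⊔preds=11111  new=11110  old=00000  +wl: 1
  step 4. node 0  ⊔preds=11111  new=10111  stable
  step 5. node 1  ⊔preds=11111  new=11111  stable

Least fixpoint reached:
  node 0: 10111
  node 1: 11111
  node 2: 11110

no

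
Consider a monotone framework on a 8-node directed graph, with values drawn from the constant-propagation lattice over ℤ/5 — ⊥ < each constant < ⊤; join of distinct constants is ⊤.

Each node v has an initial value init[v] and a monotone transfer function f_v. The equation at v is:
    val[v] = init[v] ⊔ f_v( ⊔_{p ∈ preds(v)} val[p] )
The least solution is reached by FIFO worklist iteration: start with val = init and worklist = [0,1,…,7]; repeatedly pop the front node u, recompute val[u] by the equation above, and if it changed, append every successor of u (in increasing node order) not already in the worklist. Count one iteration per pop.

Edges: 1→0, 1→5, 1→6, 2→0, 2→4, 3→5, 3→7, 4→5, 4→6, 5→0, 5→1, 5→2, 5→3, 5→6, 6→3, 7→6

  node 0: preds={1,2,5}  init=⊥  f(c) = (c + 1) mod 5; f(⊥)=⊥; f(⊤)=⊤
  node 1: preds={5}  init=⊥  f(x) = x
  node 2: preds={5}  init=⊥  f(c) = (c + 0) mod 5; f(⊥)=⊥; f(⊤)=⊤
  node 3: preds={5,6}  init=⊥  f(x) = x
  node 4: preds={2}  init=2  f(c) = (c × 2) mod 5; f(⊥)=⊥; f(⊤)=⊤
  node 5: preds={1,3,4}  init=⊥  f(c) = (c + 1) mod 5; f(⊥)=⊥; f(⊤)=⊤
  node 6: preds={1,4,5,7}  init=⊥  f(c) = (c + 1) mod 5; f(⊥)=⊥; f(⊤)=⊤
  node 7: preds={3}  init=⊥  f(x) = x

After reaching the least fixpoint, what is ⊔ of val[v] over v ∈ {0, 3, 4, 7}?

⊤

Iteration log — 25 steps:
  step 1. node 0  ⊔preds=⊥  new=⊥  stable
  step 2. node 1  ⊔preds=⊥  new=⊥  stable
  step 3. node 2  ⊔preds=⊥  new=⊥  stable
  step 4. node 3  ⊔preds=⊥  new=⊥  stable
  step 5. node 4  ⊔preds=⊥  new=2  stable
  step 6. node 5  ⊔preds=2  new=3  old=⊥  +wl: 0,1,2,3
  step 7. node 6  ⊔preds=⊤  new=⊤  old=⊥  +wl: 
  step 8. node 7  ⊔preds=⊥  new=⊥  stable
  step 9. node 0  ⊔preds=3  new=4  old=⊥  +wl: 
  step 10. node 1  ⊔preds=3  new=3  old=⊥  +wl: 0,5,6
  step 11. node 2  ⊔preds=3  new=3  old=⊥  +wl: 4
  step 12. node 3  ⊔preds=⊤  new=⊤  old=⊥  +wl: 7
  step 13. node 0  ⊔preds=3  new=4  stable
  step 14. node 5  ⊔preds=⊤  new=⊤  old=3  +wl: 0,1,2,3
  step 15. node 6  ⊔preds=⊤  new=⊤  stable
  step 16. node 4  ⊔preds=3  new=⊤  old=2  +wl: 5,6
  step 17. node 7  ⊔preds=⊤  new=⊤  old=⊥  +wl: 
  step 18. node 0  ⊔preds=⊤  new=⊤  old=4  +wl: 
  step 19. node 1  ⊔preds=⊤  new=⊤  old=3  +wl: 0
  step 20. node 2  ⊔preds=⊤  new=⊤  old=3  +wl: 4
  step 21. node 3  ⊔preds=⊤  new=⊤  stable
  step 22. node 5  ⊔preds=⊤  new=⊤  stable
  step 23. node 6  ⊔preds=⊤  new=⊤  stable
  step 24. node 0  ⊔preds=⊤  new=⊤  stable
  step 25. node 4  ⊔preds=⊤  new=⊤  stable

Least fixpoint reached:
  node 0: ⊤
  node 1: ⊤
  node 2: ⊤
  node 3: ⊤
  node 4: ⊤
  node 5: ⊤
  node 6: ⊤
  node 7: ⊤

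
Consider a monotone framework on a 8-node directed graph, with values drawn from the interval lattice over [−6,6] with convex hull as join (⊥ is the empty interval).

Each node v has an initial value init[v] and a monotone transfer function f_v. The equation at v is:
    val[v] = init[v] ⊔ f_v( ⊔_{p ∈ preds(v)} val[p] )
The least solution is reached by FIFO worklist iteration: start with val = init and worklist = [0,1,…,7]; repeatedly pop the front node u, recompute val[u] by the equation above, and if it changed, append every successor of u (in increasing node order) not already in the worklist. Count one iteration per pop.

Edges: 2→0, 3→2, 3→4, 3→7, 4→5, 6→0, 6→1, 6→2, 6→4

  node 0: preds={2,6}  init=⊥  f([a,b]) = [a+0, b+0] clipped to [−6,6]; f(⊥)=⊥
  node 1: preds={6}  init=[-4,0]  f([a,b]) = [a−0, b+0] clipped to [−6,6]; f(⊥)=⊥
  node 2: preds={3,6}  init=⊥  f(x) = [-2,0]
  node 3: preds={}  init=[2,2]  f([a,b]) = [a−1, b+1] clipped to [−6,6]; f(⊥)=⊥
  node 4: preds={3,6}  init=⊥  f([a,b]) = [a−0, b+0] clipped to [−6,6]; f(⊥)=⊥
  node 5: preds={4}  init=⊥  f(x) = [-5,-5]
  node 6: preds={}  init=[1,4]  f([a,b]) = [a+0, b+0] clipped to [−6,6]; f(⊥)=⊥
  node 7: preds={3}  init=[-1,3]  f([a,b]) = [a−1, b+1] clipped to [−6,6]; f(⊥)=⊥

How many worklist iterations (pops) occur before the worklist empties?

9

Trace (9 dequeues):
  [1] u=0 | in [1,4] | out [1,4] | prev ⊥ | push {}
  [2] u=1 | in [1,4] | out [-4,4] | prev [-4,0] | push {}
  [3] u=2 | in [1,4] | out [-2,0] | prev ⊥ | push {0}
  [4] u=3 | in ⊥ | out [2,2] | ==
  [5] u=4 | in [1,4] | out [1,4] | prev ⊥ | push {}
  [6] u=5 | in [1,4] | out [-5,-5] | prev ⊥ | push {}
  [7] u=6 | in ⊥ | out [1,4] | ==
  [8] u=7 | in [2,2] | out [-1,3] | ==
  [9] u=0 | in [-2,4] | out [-2,4] | prev [1,4] | push {}

Converged values:
  [0] [-2,4]
  [1] [-4,4]
  [2] [-2,0]
  [3] [2,2]
  [4] [1,4]
  [5] [-5,-5]
  [6] [1,4]
  [7] [-1,3]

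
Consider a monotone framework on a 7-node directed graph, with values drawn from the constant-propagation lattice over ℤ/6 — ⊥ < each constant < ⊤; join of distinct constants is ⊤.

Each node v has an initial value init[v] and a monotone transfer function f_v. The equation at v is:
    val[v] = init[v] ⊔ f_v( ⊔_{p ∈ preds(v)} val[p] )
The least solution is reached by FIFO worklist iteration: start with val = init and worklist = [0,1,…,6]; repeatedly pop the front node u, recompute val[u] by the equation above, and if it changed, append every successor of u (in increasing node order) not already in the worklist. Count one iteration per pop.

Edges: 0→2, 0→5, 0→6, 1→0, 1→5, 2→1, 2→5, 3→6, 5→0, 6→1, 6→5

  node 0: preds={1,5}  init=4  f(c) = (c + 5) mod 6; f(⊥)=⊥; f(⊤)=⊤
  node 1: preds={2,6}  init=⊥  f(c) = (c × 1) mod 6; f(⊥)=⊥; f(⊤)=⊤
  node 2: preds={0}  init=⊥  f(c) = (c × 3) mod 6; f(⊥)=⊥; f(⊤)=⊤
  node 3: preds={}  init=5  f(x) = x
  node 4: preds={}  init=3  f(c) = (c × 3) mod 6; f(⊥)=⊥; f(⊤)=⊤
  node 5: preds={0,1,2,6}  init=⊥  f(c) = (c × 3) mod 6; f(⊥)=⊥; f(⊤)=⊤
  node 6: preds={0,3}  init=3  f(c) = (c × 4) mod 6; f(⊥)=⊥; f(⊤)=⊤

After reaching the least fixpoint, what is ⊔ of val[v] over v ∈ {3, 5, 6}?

⊤

Iteration log — 15 steps:
  step 1. node 0  ⊔preds=⊥  new=4  stable
  step 2. node 1  ⊔preds=3  new=3  old=⊥  +wl: 0
  step 3. node 2  ⊔preds=4  new=0  old=⊥  +wl: 1
  step 4. node 3  ⊔preds=⊥  new=5  stable
  step 5. node 4  ⊔preds=⊥  new=3  stable
  step 6. node 5  ⊔preds=⊤  new=⊤  old=⊥  +wl: 
  step 7. node 6  ⊔preds=⊤  new=⊤  old=3  +wl: 5
  step 8. node 0  ⊔preds=⊤  new=⊤  old=4  +wl: 2,6
  step 9. node 1  ⊔preds=⊤  new=⊤  old=3  +wl: 0
  step 10. node 5  ⊔preds=⊤  new=⊤  stable
  step 11. node 2  ⊔preds=⊤  new=⊤  old=0  +wl: 1,5
  step 12. node 6  ⊔preds=⊤  new=⊤  stable
  step 13. node 0  ⊔preds=⊤  new=⊤  stable
  step 14. node 1  ⊔preds=⊤  new=⊤  stable
  step 15. node 5  ⊔preds=⊤  new=⊤  stable

Least fixpoint reached:
  node 0: ⊤
  node 1: ⊤
  node 2: ⊤
  node 3: 5
  node 4: 3
  node 5: ⊤
  node 6: ⊤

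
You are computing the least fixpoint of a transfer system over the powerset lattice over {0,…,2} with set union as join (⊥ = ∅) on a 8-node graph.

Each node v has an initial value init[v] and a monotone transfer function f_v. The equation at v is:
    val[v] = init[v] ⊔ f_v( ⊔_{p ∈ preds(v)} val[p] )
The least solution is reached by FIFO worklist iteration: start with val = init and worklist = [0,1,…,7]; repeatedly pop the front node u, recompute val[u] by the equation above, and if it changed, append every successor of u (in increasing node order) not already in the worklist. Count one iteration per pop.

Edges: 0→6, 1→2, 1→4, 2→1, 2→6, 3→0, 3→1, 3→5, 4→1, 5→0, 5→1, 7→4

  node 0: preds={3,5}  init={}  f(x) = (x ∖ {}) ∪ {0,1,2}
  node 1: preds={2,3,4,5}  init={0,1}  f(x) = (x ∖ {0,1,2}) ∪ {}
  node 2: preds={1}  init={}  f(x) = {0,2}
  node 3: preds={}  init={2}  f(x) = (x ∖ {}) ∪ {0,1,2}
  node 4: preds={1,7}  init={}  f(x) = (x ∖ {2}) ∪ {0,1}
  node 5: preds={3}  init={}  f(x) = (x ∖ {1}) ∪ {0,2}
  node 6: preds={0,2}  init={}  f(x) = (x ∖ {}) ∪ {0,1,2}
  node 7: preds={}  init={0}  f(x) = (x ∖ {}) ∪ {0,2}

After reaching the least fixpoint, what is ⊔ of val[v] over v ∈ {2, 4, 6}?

Iteration log — 11 steps:
  step 1. node 0  ⊔preds={2}  new={0,1,2}  old={}  +wl: 
  step 2. node 1  ⊔preds={2}  new={0,1}  stable
  step 3. node 2  ⊔preds={0,1}  new={0,2}  old={}  +wl: 1
  step 4. node 3  ⊔preds={}  new={0,1,2}  old={2}  +wl: 0
  step 5. node 4  ⊔preds={0,1}  new={0,1}  old={}  +wl: 
  step 6. node 5  ⊔preds={0,1,2}  new={0,2}  old={}  +wl: 
  step 7. node 6  ⊔preds={0,1,2}  new={0,1,2}  old={}  +wl: 
  step 8. node 7  ⊔preds={}  new={0,2}  old={0}  +wl: 4
  step 9. node 1  ⊔preds={0,1,2}  new={0,1}  stable
  step 10. node 0  ⊔preds={0,1,2}  new={0,1,2}  stable
  step 11. node 4  ⊔preds={0,1,2}  new={0,1}  stable

Least fixpoint reached:
  node 0: {0,1,2}
  node 1: {0,1}
  node 2: {0,2}
  node 3: {0,1,2}
  node 4: {0,1}
  node 5: {0,2}
  node 6: {0,1,2}
  node 7: {0,2}

{0,1,2}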